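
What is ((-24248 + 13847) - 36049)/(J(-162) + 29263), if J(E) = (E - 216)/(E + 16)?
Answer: -1695425/1068194 ≈ -1.5872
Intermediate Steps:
J(E) = (-216 + E)/(16 + E)
((-24248 + 13847) - 36049)/(J(-162) + 29263) = ((-24248 + 13847) - 36049)/((-216 - 162)/(16 - 162) + 29263) = (-10401 - 36049)/(-378/(-146) + 29263) = -46450/(-1/146*(-378) + 29263) = -46450/(189/73 + 29263) = -46450/2136388/73 = -46450*73/2136388 = -1695425/1068194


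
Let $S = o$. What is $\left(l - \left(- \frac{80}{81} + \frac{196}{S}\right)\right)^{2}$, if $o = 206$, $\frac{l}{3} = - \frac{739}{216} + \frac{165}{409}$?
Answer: $\frac{60594870157024009}{745196964503616} \approx 81.314$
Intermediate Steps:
$l = - \frac{266611}{29448}$ ($l = 3 \left(- \frac{739}{216} + \frac{165}{409}\right) = 3 \left(- \frac{266611}{88344}\right) = - \frac{266611}{29448} \approx -9.0536$)
$S = 206$
$\left(l - \left(- \frac{80}{81} + \frac{196}{S}\right)\right)^{2} = \left(- \frac{266611}{29448} - \left(- \frac{80}{81} + \frac{98}{103}\right)\right)^{2} = \left(- \frac{266611}{29448} - - \frac{302}{8343}\right)^{2} = \left(- \frac{266611}{29448} + \left(- \frac{98}{103} + \frac{80}{81}\right)\right)^{2} = \left(- \frac{266611}{29448} + \frac{302}{8343}\right)^{2} = \left(- \frac{246160253}{27298296}\right)^{2} = \frac{60594870157024009}{745196964503616}$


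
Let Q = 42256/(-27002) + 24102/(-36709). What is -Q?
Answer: 1100988854/495608209 ≈ 2.2215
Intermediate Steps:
Q = -1100988854/495608209 (Q = 42256*(-1/27002) + 24102*(-1/36709) = -21128/13501 - 24102/36709 = -1100988854/495608209 ≈ -2.2215)
-Q = -1*(-1100988854/495608209) = 1100988854/495608209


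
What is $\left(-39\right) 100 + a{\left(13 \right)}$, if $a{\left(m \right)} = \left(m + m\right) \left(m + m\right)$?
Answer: $-3224$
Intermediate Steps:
$a{\left(m \right)} = 4 m^{2}$ ($a{\left(m \right)} = 2 m 2 m = 4 m^{2}$)
$\left(-39\right) 100 + a{\left(13 \right)} = \left(-39\right) 100 + 4 \cdot 13^{2} = -3900 + 4 \cdot 169 = -3900 + 676 = -3224$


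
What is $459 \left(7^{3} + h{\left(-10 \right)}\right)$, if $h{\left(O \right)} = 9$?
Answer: $161568$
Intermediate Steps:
$459 \left(7^{3} + h{\left(-10 \right)}\right) = 459 \left(7^{3} + 9\right) = 459 \left(343 + 9\right) = 459 \cdot 352 = 161568$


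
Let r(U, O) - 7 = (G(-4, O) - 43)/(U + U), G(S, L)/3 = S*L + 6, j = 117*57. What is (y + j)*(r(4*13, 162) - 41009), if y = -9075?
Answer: 5132210931/52 ≈ 9.8696e+7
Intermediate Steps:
j = 6669
G(S, L) = 18 + 3*L*S (G(S, L) = 3*(S*L + 6) = 3*(L*S + 6) = 3*(6 + L*S) = 18 + 3*L*S)
r(U, O) = 7 + (-25 - 12*O)/(2*U) (r(U, O) = 7 + ((18 + 3*O*(-4)) - 43)/(U + U) = 7 + ((18 - 12*O) - 43)/((2*U)) = 7 + (-25 - 12*O)*(1/(2*U)) = 7 + (-25 - 12*O)/(2*U))
(y + j)*(r(4*13, 162) - 41009) = (-9075 + 6669)*((-25 - 12*162 + 14*(4*13))/(2*((4*13))) - 41009) = -2406*((½)*(-25 - 1944 + 14*52)/52 - 41009) = -2406*((½)*(1/52)*(-25 - 1944 + 728) - 41009) = -2406*((½)*(1/52)*(-1241) - 41009) = -2406*(-1241/104 - 41009) = -2406*(-4266177/104) = 5132210931/52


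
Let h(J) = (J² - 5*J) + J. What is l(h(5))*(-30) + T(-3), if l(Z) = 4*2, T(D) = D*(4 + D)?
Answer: -243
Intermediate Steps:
h(J) = J² - 4*J
l(Z) = 8
l(h(5))*(-30) + T(-3) = 8*(-30) - 3*(4 - 3) = -240 - 3*1 = -240 - 3 = -243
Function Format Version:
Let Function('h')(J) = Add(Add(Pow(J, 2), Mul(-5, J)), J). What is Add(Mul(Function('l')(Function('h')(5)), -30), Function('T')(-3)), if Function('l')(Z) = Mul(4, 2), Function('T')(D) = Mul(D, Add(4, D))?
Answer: -243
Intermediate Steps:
Function('h')(J) = Add(Pow(J, 2), Mul(-4, J))
Function('l')(Z) = 8
Add(Mul(Function('l')(Function('h')(5)), -30), Function('T')(-3)) = Add(Mul(8, -30), Mul(-3, Add(4, -3))) = Add(-240, Mul(-3, 1)) = Add(-240, -3) = -243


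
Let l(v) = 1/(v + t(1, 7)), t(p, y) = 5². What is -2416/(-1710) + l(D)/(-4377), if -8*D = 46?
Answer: 135709204/96053265 ≈ 1.4129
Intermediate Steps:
D = -23/4 (D = -⅛*46 = -23/4 ≈ -5.7500)
t(p, y) = 25
l(v) = 1/(25 + v) (l(v) = 1/(v + 25) = 1/(25 + v))
-2416/(-1710) + l(D)/(-4377) = -2416/(-1710) + 1/((25 - 23/4)*(-4377)) = -2416*(-1/1710) - 1/4377/(77/4) = 1208/855 + (4/77)*(-1/4377) = 1208/855 - 4/337029 = 135709204/96053265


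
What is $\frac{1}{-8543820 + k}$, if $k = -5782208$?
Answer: $- \frac{1}{14326028} \approx -6.9803 \cdot 10^{-8}$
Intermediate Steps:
$\frac{1}{-8543820 + k} = \frac{1}{-8543820 - 5782208} = \frac{1}{-14326028} = - \frac{1}{14326028}$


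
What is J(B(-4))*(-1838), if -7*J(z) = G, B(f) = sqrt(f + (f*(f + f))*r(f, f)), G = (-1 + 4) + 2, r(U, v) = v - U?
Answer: 9190/7 ≈ 1312.9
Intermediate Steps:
G = 5 (G = 3 + 2 = 5)
B(f) = sqrt(f) (B(f) = sqrt(f + (f*(f + f))*(f - f)) = sqrt(f + (f*(2*f))*0) = sqrt(f + (2*f**2)*0) = sqrt(f + 0) = sqrt(f))
J(z) = -5/7 (J(z) = -1/7*5 = -5/7)
J(B(-4))*(-1838) = -5/7*(-1838) = 9190/7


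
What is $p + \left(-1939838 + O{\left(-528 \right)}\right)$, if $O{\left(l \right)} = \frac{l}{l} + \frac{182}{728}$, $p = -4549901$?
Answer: $- \frac{25958951}{4} \approx -6.4897 \cdot 10^{6}$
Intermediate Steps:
$O{\left(l \right)} = \frac{5}{4}$ ($O{\left(l \right)} = 1 + 182 \cdot \frac{1}{728} = 1 + \frac{1}{4} = \frac{5}{4}$)
$p + \left(-1939838 + O{\left(-528 \right)}\right) = -4549901 + \left(-1939838 + \frac{5}{4}\right) = -4549901 - \frac{7759347}{4} = - \frac{25958951}{4}$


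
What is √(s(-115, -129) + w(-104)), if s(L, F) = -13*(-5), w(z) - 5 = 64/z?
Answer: √11726/13 ≈ 8.3297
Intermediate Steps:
w(z) = 5 + 64/z
s(L, F) = 65
√(s(-115, -129) + w(-104)) = √(65 + (5 + 64/(-104))) = √(65 + (5 + 64*(-1/104))) = √(65 + (5 - 8/13)) = √(65 + 57/13) = √(902/13) = √11726/13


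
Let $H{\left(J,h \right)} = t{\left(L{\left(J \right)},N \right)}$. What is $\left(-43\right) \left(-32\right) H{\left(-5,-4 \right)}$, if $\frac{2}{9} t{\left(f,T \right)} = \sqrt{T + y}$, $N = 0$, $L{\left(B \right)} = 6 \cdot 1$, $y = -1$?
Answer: $6192 i \approx 6192.0 i$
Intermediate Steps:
$L{\left(B \right)} = 6$
$t{\left(f,T \right)} = \frac{9 \sqrt{-1 + T}}{2}$ ($t{\left(f,T \right)} = \frac{9 \sqrt{T - 1}}{2} = \frac{9 \sqrt{-1 + T}}{2}$)
$H{\left(J,h \right)} = \frac{9 i}{2}$ ($H{\left(J,h \right)} = \frac{9 \sqrt{-1 + 0}}{2} = \frac{9 \sqrt{-1}}{2} = \frac{9 i}{2}$)
$\left(-43\right) \left(-32\right) H{\left(-5,-4 \right)} = \left(-43\right) \left(-32\right) \frac{9 i}{2} = 1376 \frac{9 i}{2} = 6192 i$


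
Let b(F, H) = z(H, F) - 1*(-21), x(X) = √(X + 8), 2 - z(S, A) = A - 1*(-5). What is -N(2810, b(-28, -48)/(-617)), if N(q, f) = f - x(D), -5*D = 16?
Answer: 46/617 + 2*√30/5 ≈ 2.2654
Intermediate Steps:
z(S, A) = -3 - A (z(S, A) = 2 - (A - 1*(-5)) = 2 - (A + 5) = 2 - (5 + A) = 2 + (-5 - A) = -3 - A)
D = -16/5 (D = -⅕*16 = -16/5 ≈ -3.2000)
x(X) = √(8 + X)
b(F, H) = 18 - F (b(F, H) = (-3 - F) - 1*(-21) = (-3 - F) + 21 = 18 - F)
N(q, f) = f - 2*√30/5 (N(q, f) = f - √(8 - 16/5) = f - √(24/5) = f - 2*√30/5)
-N(2810, b(-28, -48)/(-617)) = -((18 - 1*(-28))/(-617) - 2*√30/5) = -((18 + 28)*(-1/617) - 2*√30/5) = -(46*(-1/617) - 2*√30/5) = -(-46/617 - 2*√30/5) = 46/617 + 2*√30/5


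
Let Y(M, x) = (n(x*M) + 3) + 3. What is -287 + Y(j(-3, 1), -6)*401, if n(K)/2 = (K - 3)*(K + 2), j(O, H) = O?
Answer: 242719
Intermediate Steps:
n(K) = 2*(-3 + K)*(2 + K) (n(K) = 2*((K - 3)*(K + 2)) = 2*((-3 + K)*(2 + K)) = 2*(-3 + K)*(2 + K))
Y(M, x) = -6 - 2*M*x + 2*M²*x² (Y(M, x) = ((-12 - 2*x*M + 2*(x*M)²) + 3) + 3 = ((-12 - 2*M*x + 2*(M*x)²) + 3) + 3 = ((-12 - 2*M*x + 2*(M²*x²)) + 3) + 3 = ((-12 - 2*M*x + 2*M²*x²) + 3) + 3 = (-9 - 2*M*x + 2*M²*x²) + 3 = -6 - 2*M*x + 2*M²*x²)
-287 + Y(j(-3, 1), -6)*401 = -287 + (-6 - 2*(-3)*(-6) + 2*(-3)²*(-6)²)*401 = -287 + (-6 - 36 + 2*9*36)*401 = -287 + (-6 - 36 + 648)*401 = -287 + 606*401 = -287 + 243006 = 242719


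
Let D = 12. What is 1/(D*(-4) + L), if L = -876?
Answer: -1/924 ≈ -0.0010823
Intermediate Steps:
1/(D*(-4) + L) = 1/(12*(-4) - 876) = 1/(-48 - 876) = 1/(-924) = -1/924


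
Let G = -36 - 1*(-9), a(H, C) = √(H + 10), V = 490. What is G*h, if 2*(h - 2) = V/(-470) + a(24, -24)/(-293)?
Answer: -3753/94 + 27*√34/586 ≈ -39.657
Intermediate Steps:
a(H, C) = √(10 + H)
h = 139/94 - √34/586 (h = 2 + (490/(-470) + √(10 + 24)/(-293))/2 = 2 + (490*(-1/470) + √34*(-1/293))/2 = 2 + (-49/47 - √34/293)/2 = 2 + (-49/94 - √34/586) = 139/94 - √34/586 ≈ 1.4688)
G = -27 (G = -36 + 9 = -27)
G*h = -27*(139/94 - √34/586) = -3753/94 + 27*√34/586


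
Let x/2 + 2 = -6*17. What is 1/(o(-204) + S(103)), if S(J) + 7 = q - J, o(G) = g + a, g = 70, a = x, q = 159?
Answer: -1/89 ≈ -0.011236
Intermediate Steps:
x = -208 (x = -4 + 2*(-6*17) = -4 + 2*(-102) = -4 - 204 = -208)
a = -208
o(G) = -138 (o(G) = 70 - 208 = -138)
S(J) = 152 - J (S(J) = -7 + (159 - J) = 152 - J)
1/(o(-204) + S(103)) = 1/(-138 + (152 - 1*103)) = 1/(-138 + (152 - 103)) = 1/(-138 + 49) = 1/(-89) = -1/89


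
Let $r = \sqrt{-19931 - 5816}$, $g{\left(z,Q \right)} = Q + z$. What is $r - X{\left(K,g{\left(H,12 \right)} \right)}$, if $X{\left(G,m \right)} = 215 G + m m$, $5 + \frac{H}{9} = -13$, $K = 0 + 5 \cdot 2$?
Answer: $-24650 + i \sqrt{25747} \approx -24650.0 + 160.46 i$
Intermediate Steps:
$K = 10$ ($K = 0 + 10 = 10$)
$H = -162$ ($H = -45 + 9 \left(-13\right) = -45 - 117 = -162$)
$X{\left(G,m \right)} = m^{2} + 215 G$ ($X{\left(G,m \right)} = 215 G + m^{2} = m^{2} + 215 G$)
$r = i \sqrt{25747}$ ($r = \sqrt{-25747} = i \sqrt{25747} \approx 160.46 i$)
$r - X{\left(K,g{\left(H,12 \right)} \right)} = i \sqrt{25747} - \left(\left(12 - 162\right)^{2} + 215 \cdot 10\right) = i \sqrt{25747} - \left(\left(-150\right)^{2} + 2150\right) = i \sqrt{25747} - \left(22500 + 2150\right) = i \sqrt{25747} - 24650 = -24650 + i \sqrt{25747}$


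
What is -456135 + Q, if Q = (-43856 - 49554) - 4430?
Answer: -553975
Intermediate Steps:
Q = -97840 (Q = -93410 - 4430 = -97840)
-456135 + Q = -456135 - 97840 = -553975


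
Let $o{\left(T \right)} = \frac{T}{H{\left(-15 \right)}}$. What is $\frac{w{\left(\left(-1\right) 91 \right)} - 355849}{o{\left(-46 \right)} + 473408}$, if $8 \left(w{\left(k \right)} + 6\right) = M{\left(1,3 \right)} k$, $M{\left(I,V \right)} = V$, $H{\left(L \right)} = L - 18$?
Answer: $- \frac{2539317}{3377840} \approx -0.75176$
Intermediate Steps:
$H{\left(L \right)} = -18 + L$
$w{\left(k \right)} = -6 + \frac{3 k}{8}$
$o{\left(T \right)} = - \frac{T}{33}$ ($o{\left(T \right)} = \frac{T}{-18 - 15} = \frac{T}{-33} = T \left(- \frac{1}{33}\right) = - \frac{T}{33}$)
$\frac{w{\left(\left(-1\right) 91 \right)} - 355849}{o{\left(-46 \right)} + 473408} = \frac{\left(-6 + \frac{3 \left(\left(-1\right) 91\right)}{8}\right) - 355849}{\left(- \frac{1}{33}\right) \left(-46\right) + 473408} = \frac{\left(-6 + \frac{3}{8} \left(-91\right)\right) - 355849}{\frac{46}{33} + 473408} = \frac{\left(-6 - \frac{273}{8}\right) - 355849}{\frac{15622510}{33}} = \left(- \frac{321}{8} - 355849\right) \frac{33}{15622510} = \left(- \frac{2847113}{8}\right) \frac{33}{15622510} = - \frac{2539317}{3377840}$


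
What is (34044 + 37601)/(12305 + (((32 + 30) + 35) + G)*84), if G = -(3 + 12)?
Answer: 71645/19193 ≈ 3.7329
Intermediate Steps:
G = -15 (G = -1*15 = -15)
(34044 + 37601)/(12305 + (((32 + 30) + 35) + G)*84) = (34044 + 37601)/(12305 + (((32 + 30) + 35) - 15)*84) = 71645/(12305 + ((62 + 35) - 15)*84) = 71645/(12305 + (97 - 15)*84) = 71645/(12305 + 82*84) = 71645/(12305 + 6888) = 71645/19193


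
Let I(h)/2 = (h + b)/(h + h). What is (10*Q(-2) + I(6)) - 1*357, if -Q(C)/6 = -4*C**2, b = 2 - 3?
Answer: 3623/6 ≈ 603.83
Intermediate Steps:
b = -1
I(h) = (-1 + h)/h (I(h) = 2*((h - 1)/(h + h)) = 2*((-1 + h)/((2*h))) = 2*((-1 + h)*(1/(2*h))) = 2*((-1 + h)/(2*h)) = (-1 + h)/h)
Q(C) = 24*C**2 (Q(C) = -(-24)*C**2 = 24*C**2)
(10*Q(-2) + I(6)) - 1*357 = (10*(24*(-2)**2) + (-1 + 6)/6) - 1*357 = (10*(24*4) + (1/6)*5) - 357 = (10*96 + 5/6) - 357 = (960 + 5/6) - 357 = 5765/6 - 357 = 3623/6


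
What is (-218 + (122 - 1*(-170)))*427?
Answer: 31598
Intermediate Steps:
(-218 + (122 - 1*(-170)))*427 = (-218 + (122 + 170))*427 = (-218 + 292)*427 = 74*427 = 31598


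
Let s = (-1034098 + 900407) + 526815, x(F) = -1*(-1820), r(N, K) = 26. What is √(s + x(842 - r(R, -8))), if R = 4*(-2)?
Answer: 88*√51 ≈ 628.45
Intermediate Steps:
R = -8
x(F) = 1820
s = 393124 (s = -133691 + 526815 = 393124)
√(s + x(842 - r(R, -8))) = √(393124 + 1820) = √394944 = 88*√51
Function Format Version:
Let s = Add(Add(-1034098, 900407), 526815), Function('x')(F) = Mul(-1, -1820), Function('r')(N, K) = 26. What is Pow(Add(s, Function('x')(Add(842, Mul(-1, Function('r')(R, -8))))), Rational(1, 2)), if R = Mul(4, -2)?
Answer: Mul(88, Pow(51, Rational(1, 2))) ≈ 628.45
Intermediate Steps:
R = -8
Function('x')(F) = 1820
s = 393124 (s = Add(-133691, 526815) = 393124)
Pow(Add(s, Function('x')(Add(842, Mul(-1, Function('r')(R, -8))))), Rational(1, 2)) = Pow(Add(393124, 1820), Rational(1, 2)) = Pow(394944, Rational(1, 2)) = Mul(88, Pow(51, Rational(1, 2)))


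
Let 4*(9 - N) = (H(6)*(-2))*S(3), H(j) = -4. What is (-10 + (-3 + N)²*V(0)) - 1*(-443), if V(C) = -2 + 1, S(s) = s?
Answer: 433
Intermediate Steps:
N = 3 (N = 9 - (-4*(-2))*3/4 = 9 - 2*3 = 9 - ¼*24 = 9 - 6 = 3)
V(C) = -1
(-10 + (-3 + N)²*V(0)) - 1*(-443) = (-10 + (-3 + 3)²*(-1)) - 1*(-443) = (-10 + 0²*(-1)) + 443 = (-10 + 0*(-1)) + 443 = (-10 + 0) + 443 = -10 + 443 = 433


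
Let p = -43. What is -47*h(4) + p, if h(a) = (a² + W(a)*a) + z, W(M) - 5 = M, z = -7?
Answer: -2158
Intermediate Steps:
W(M) = 5 + M
h(a) = -7 + a² + a*(5 + a) (h(a) = (a² + (5 + a)*a) - 7 = (a² + a*(5 + a)) - 7 = -7 + a² + a*(5 + a))
-47*h(4) + p = -47*(-7 + 4² + 4*(5 + 4)) - 43 = -47*(-7 + 16 + 4*9) - 43 = -47*(-7 + 16 + 36) - 43 = -47*45 - 43 = -2115 - 43 = -2158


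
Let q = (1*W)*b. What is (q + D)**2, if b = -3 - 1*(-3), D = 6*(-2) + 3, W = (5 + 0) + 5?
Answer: 81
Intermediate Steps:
W = 10 (W = 5 + 5 = 10)
D = -9 (D = -12 + 3 = -9)
b = 0 (b = -3 + 3 = 0)
q = 0 (q = (1*10)*0 = 10*0 = 0)
(q + D)**2 = (0 - 9)**2 = (-9)**2 = 81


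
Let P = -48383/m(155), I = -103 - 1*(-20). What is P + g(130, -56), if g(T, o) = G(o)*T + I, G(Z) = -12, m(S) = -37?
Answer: -12408/37 ≈ -335.35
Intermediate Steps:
I = -83 (I = -103 + 20 = -83)
g(T, o) = -83 - 12*T (g(T, o) = -12*T - 83 = -83 - 12*T)
P = 48383/37 (P = -48383/(-37) = -48383*(-1/37) = 48383/37 ≈ 1307.6)
P + g(130, -56) = 48383/37 + (-83 - 12*130) = 48383/37 + (-83 - 1560) = 48383/37 - 1643 = -12408/37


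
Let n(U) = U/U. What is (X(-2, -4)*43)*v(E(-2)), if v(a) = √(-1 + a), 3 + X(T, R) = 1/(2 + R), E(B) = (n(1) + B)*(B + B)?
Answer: -301*√3/2 ≈ -260.67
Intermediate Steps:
n(U) = 1
E(B) = 2*B*(1 + B) (E(B) = (1 + B)*(B + B) = (1 + B)*(2*B) = 2*B*(1 + B))
X(T, R) = -3 + 1/(2 + R)
(X(-2, -4)*43)*v(E(-2)) = (((-5 - 3*(-4))/(2 - 4))*43)*√(-1 + 2*(-2)*(1 - 2)) = (((-5 + 12)/(-2))*43)*√(-1 + 2*(-2)*(-1)) = (-½*7*43)*√(-1 + 4) = (-7/2*43)*√3 = -301*√3/2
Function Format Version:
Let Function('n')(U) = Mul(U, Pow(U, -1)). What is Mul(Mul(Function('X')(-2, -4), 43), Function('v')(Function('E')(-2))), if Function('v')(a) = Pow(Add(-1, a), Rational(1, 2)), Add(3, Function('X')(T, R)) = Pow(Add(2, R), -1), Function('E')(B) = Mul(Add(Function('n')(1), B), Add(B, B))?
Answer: Mul(Rational(-301, 2), Pow(3, Rational(1, 2))) ≈ -260.67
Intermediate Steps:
Function('n')(U) = 1
Function('E')(B) = Mul(2, B, Add(1, B)) (Function('E')(B) = Mul(Add(1, B), Add(B, B)) = Mul(Add(1, B), Mul(2, B)) = Mul(2, B, Add(1, B)))
Function('X')(T, R) = Add(-3, Pow(Add(2, R), -1))
Mul(Mul(Function('X')(-2, -4), 43), Function('v')(Function('E')(-2))) = Mul(Mul(Mul(Pow(Add(2, -4), -1), Add(-5, Mul(-3, -4))), 43), Pow(Add(-1, Mul(2, -2, Add(1, -2))), Rational(1, 2))) = Mul(Mul(Mul(Pow(-2, -1), Add(-5, 12)), 43), Pow(Add(-1, Mul(2, -2, -1)), Rational(1, 2))) = Mul(Mul(Mul(Rational(-1, 2), 7), 43), Pow(Add(-1, 4), Rational(1, 2))) = Mul(Mul(Rational(-7, 2), 43), Pow(3, Rational(1, 2))) = Mul(Rational(-301, 2), Pow(3, Rational(1, 2)))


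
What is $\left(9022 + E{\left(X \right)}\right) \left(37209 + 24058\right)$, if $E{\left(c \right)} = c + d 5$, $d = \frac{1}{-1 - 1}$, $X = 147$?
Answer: $\frac{1123207911}{2} \approx 5.616 \cdot 10^{8}$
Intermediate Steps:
$d = - \frac{1}{2}$ ($d = \frac{1}{-2} = - \frac{1}{2} \approx -0.5$)
$E{\left(c \right)} = - \frac{5}{2} + c$ ($E{\left(c \right)} = c - \frac{5}{2} = - \frac{5}{2} + c$)
$\left(9022 + E{\left(X \right)}\right) \left(37209 + 24058\right) = \left(9022 + \left(- \frac{5}{2} + 147\right)\right) \left(37209 + 24058\right) = \left(9022 + \frac{289}{2}\right) 61267 = \frac{18333}{2} \cdot 61267 = \frac{1123207911}{2}$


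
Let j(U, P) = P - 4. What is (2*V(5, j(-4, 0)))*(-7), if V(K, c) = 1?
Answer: -14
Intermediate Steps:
j(U, P) = -4 + P
(2*V(5, j(-4, 0)))*(-7) = (2*1)*(-7) = 2*(-7) = -14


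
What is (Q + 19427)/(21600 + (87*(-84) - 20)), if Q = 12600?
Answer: 32027/14272 ≈ 2.2440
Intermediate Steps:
(Q + 19427)/(21600 + (87*(-84) - 20)) = (12600 + 19427)/(21600 + (87*(-84) - 20)) = 32027/(21600 + (-7308 - 20)) = 32027/(21600 - 7328) = 32027/14272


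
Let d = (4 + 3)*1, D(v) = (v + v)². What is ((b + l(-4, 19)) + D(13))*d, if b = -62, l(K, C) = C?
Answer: 4431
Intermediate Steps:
D(v) = 4*v² (D(v) = (2*v)² = 4*v²)
d = 7 (d = 7*1 = 7)
((b + l(-4, 19)) + D(13))*d = ((-62 + 19) + 4*13²)*7 = (-43 + 4*169)*7 = (-43 + 676)*7 = 633*7 = 4431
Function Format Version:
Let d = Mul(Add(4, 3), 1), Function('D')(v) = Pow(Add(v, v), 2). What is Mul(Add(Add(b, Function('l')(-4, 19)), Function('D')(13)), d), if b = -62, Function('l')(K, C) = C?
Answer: 4431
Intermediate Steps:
Function('D')(v) = Mul(4, Pow(v, 2)) (Function('D')(v) = Pow(Mul(2, v), 2) = Mul(4, Pow(v, 2)))
d = 7 (d = Mul(7, 1) = 7)
Mul(Add(Add(b, Function('l')(-4, 19)), Function('D')(13)), d) = Mul(Add(Add(-62, 19), Mul(4, Pow(13, 2))), 7) = Mul(Add(-43, Mul(4, 169)), 7) = Mul(Add(-43, 676), 7) = Mul(633, 7) = 4431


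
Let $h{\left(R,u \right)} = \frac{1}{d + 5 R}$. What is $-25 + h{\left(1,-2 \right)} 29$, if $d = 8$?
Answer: $- \frac{296}{13} \approx -22.769$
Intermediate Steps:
$h{\left(R,u \right)} = \frac{1}{8 + 5 R}$
$-25 + h{\left(1,-2 \right)} 29 = -25 + \frac{1}{8 + 5 \cdot 1} \cdot 29 = -25 + \frac{1}{8 + 5} \cdot 29 = -25 + \frac{1}{13} \cdot 29 = -25 + \frac{29}{13} = - \frac{296}{13}$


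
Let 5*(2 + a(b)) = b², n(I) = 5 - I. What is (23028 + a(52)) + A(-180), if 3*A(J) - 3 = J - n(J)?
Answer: 351692/15 ≈ 23446.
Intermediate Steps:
a(b) = -2 + b²/5
A(J) = -⅔ + 2*J/3 (A(J) = 1 + (J - (5 - J))/3 = 1 + (J + (-5 + J))/3 = 1 + (-5 + 2*J)/3 = 1 + (-5/3 + 2*J/3) = -⅔ + 2*J/3)
(23028 + a(52)) + A(-180) = (23028 + (-2 + (⅕)*52²)) + (-⅔ + (⅔)*(-180)) = (23028 + (-2 + (⅕)*2704)) + (-⅔ - 120) = (23028 + (-2 + 2704/5)) - 362/3 = (23028 + 2694/5) - 362/3 = 117834/5 - 362/3 = 351692/15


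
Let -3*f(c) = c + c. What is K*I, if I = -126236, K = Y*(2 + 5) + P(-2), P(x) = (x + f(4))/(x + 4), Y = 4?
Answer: -9720172/3 ≈ -3.2401e+6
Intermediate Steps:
f(c) = -2*c/3 (f(c) = -(c + c)/3 = -2*c/3)
P(x) = (-8/3 + x)/(4 + x) (P(x) = (x - 2/3*4)/(x + 4) = (x - 8/3)/(4 + x) = (-8/3 + x)/(4 + x))
K = 77/3 (K = 4*(2 + 5) + (-8/3 - 2)/(4 - 2) = 4*7 - 14/3/2 = 28 + (1/2)*(-14/3) = 28 - 7/3 = 77/3 ≈ 25.667)
K*I = (77/3)*(-126236) = -9720172/3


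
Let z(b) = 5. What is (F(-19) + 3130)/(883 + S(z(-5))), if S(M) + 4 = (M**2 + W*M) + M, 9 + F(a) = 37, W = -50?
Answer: 3158/659 ≈ 4.7921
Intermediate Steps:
F(a) = 28 (F(a) = -9 + 37 = 28)
S(M) = -4 + M**2 - 49*M (S(M) = -4 + ((M**2 - 50*M) + M) = -4 + (M**2 - 49*M) = -4 + M**2 - 49*M)
(F(-19) + 3130)/(883 + S(z(-5))) = (28 + 3130)/(883 + (-4 + 5**2 - 49*5)) = 3158/(883 + (-4 + 25 - 245)) = 3158/(883 - 224) = 3158/659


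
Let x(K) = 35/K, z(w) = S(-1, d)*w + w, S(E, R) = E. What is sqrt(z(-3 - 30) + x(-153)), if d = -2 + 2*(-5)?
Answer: I*sqrt(595)/51 ≈ 0.47829*I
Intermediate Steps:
d = -12 (d = -2 - 10 = -12)
z(w) = 0 (z(w) = -w + w = 0)
sqrt(z(-3 - 30) + x(-153)) = sqrt(0 + 35/(-153)) = sqrt(0 + 35*(-1/153)) = sqrt(0 - 35/153) = sqrt(-35/153) = I*sqrt(595)/51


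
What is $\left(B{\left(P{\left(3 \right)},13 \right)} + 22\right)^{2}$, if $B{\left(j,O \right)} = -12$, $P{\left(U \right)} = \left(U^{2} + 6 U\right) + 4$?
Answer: $100$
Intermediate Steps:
$P{\left(U \right)} = 4 + U^{2} + 6 U$
$\left(B{\left(P{\left(3 \right)},13 \right)} + 22\right)^{2} = \left(-12 + 22\right)^{2} = 10^{2} = 100$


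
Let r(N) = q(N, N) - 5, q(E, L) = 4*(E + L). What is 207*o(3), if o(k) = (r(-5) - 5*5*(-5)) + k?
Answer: 17181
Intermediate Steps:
q(E, L) = 4*E + 4*L
r(N) = -5 + 8*N (r(N) = (4*N + 4*N) - 5 = 8*N - 5 = -5 + 8*N)
o(k) = 80 + k (o(k) = ((-5 + 8*(-5)) - 5*5*(-5)) + k = ((-5 - 40) - 25*(-5)) + k = (-45 + 125) + k = 80 + k)
207*o(3) = 207*(80 + 3) = 207*83 = 17181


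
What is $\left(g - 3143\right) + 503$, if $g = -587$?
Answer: $-3227$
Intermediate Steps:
$\left(g - 3143\right) + 503 = \left(-587 - 3143\right) + 503 = -3730 + 503 = -3227$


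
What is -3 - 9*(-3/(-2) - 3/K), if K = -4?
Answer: -93/4 ≈ -23.250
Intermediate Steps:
-3 - 9*(-3/(-2) - 3/K) = -3 - 9*(-3/(-2) - 3/(-4)) = -3 - 9*(-3*(-½) - 3*(-¼)) = -3 - 9*(3/2 + ¾) = -3 - 9*9/4 = -3 - 81/4 = -93/4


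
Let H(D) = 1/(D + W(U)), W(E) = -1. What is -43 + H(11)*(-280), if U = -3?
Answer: -71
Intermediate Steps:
H(D) = 1/(-1 + D) (H(D) = 1/(D - 1) = 1/(-1 + D))
-43 + H(11)*(-280) = -43 - 280/(-1 + 11) = -43 - 280/10 = -43 + (⅒)*(-280) = -43 - 28 = -71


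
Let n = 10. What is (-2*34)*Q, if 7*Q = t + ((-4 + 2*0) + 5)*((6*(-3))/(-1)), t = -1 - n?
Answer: -68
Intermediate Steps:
t = -11 (t = -1 - 1*10 = -1 - 10 = -11)
Q = 1 (Q = (-11 + ((-4 + 2*0) + 5)*((6*(-3))/(-1)))/7 = (-11 + ((-4 + 0) + 5)*(-18*(-1)))/7 = (-11 + (-4 + 5)*18)/7 = (-11 + 1*18)/7 = (-11 + 18)/7 = (1/7)*7 = 1)
(-2*34)*Q = -2*34*1 = -68*1 = -68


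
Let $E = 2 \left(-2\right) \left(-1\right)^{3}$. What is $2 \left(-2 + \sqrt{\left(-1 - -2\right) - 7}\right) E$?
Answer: $-16 + 8 i \sqrt{6} \approx -16.0 + 19.596 i$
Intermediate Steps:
$E = 4$ ($E = \left(-4\right) \left(-1\right) = 4$)
$2 \left(-2 + \sqrt{\left(-1 - -2\right) - 7}\right) E = 2 \left(-2 + \sqrt{\left(-1 - -2\right) - 7}\right) 4 = 2 \left(-2 + \sqrt{\left(-1 + 2\right) - 7}\right) 4 = 2 \left(-2 + \sqrt{1 - 7}\right) 4 = 2 \left(-2 + \sqrt{-6}\right) 4 = 2 \left(-2 + i \sqrt{6}\right) 4 = 2 \left(-8 + 4 i \sqrt{6}\right) = -16 + 8 i \sqrt{6}$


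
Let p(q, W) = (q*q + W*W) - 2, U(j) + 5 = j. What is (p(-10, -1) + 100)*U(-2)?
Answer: -1393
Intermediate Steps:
U(j) = -5 + j
p(q, W) = -2 + W² + q² (p(q, W) = (q² + W²) - 2 = (W² + q²) - 2 = -2 + W² + q²)
(p(-10, -1) + 100)*U(-2) = ((-2 + (-1)² + (-10)²) + 100)*(-5 - 2) = ((-2 + 1 + 100) + 100)*(-7) = (99 + 100)*(-7) = 199*(-7) = -1393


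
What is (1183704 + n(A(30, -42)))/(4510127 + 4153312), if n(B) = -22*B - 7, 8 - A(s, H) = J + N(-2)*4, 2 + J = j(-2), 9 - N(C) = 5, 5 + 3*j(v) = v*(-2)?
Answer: 3551465/25990317 ≈ 0.13665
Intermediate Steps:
j(v) = -5/3 - 2*v/3 (j(v) = -5/3 + (v*(-2))/3 = -5/3 + (-2*v)/3 = -5/3 - 2*v/3)
N(C) = 4 (N(C) = 9 - 1*5 = 9 - 5 = 4)
J = -7/3 (J = -2 + (-5/3 - ⅔*(-2)) = -2 + (-5/3 + 4/3) = -2 - ⅓ = -7/3 ≈ -2.3333)
A(s, H) = -17/3 (A(s, H) = 8 - (-7/3 + 4*4) = 8 - (-7/3 + 16) = 8 - 1*41/3 = 8 - 41/3 = -17/3)
n(B) = -7 - 22*B
(1183704 + n(A(30, -42)))/(4510127 + 4153312) = (1183704 + (-7 - 22*(-17/3)))/(4510127 + 4153312) = (1183704 + (-7 + 374/3))/8663439 = (1183704 + 353/3)*(1/8663439) = (3551465/3)*(1/8663439) = 3551465/25990317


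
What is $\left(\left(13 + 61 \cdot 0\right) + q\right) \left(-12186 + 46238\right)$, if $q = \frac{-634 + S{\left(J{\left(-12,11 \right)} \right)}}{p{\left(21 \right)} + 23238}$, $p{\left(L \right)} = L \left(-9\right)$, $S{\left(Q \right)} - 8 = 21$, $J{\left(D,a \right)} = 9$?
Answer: $\frac{10182637664}{23049} \approx 4.4178 \cdot 10^{5}$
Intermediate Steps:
$S{\left(Q \right)} = 29$ ($S{\left(Q \right)} = 8 + 21 = 29$)
$p{\left(L \right)} = - 9 L$
$q = - \frac{605}{23049}$ ($q = \frac{-634 + 29}{\left(-9\right) 21 + 23238} = - \frac{605}{-189 + 23238} = - \frac{605}{23049} \approx -0.026248$)
$\left(\left(13 + 61 \cdot 0\right) + q\right) \left(-12186 + 46238\right) = \left(\left(13 + 61 \cdot 0\right) - \frac{605}{23049}\right) \left(-12186 + 46238\right) = \left(\left(13 + 0\right) - \frac{605}{23049}\right) 34052 = \left(13 - \frac{605}{23049}\right) 34052 = \frac{299032}{23049} \cdot 34052 = \frac{10182637664}{23049}$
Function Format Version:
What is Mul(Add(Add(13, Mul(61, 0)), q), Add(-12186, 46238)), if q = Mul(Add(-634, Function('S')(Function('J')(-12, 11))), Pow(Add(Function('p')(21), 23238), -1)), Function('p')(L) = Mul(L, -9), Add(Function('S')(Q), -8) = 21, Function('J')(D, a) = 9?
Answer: Rational(10182637664, 23049) ≈ 4.4178e+5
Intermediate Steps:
Function('S')(Q) = 29 (Function('S')(Q) = Add(8, 21) = 29)
Function('p')(L) = Mul(-9, L)
q = Rational(-605, 23049) (q = Mul(Add(-634, 29), Pow(Add(Mul(-9, 21), 23238), -1)) = Mul(-605, Pow(Add(-189, 23238), -1)) = Mul(-605, Pow(23049, -1)) = Mul(-605, Rational(1, 23049)) = Rational(-605, 23049) ≈ -0.026248)
Mul(Add(Add(13, Mul(61, 0)), q), Add(-12186, 46238)) = Mul(Add(Add(13, Mul(61, 0)), Rational(-605, 23049)), Add(-12186, 46238)) = Mul(Add(Add(13, 0), Rational(-605, 23049)), 34052) = Mul(Add(13, Rational(-605, 23049)), 34052) = Mul(Rational(299032, 23049), 34052) = Rational(10182637664, 23049)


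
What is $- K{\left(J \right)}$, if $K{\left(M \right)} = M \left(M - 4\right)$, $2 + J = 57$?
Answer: $-2805$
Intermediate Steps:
$J = 55$ ($J = -2 + 57 = 55$)
$K{\left(M \right)} = M \left(-4 + M\right)$
$- K{\left(J \right)} = - 55 \left(-4 + 55\right) = - 55 \cdot 51 = \left(-1\right) 2805 = -2805$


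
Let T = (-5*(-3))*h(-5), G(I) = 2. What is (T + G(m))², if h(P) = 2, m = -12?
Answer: 1024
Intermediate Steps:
T = 30 (T = -5*(-3)*2 = 15*2 = 30)
(T + G(m))² = (30 + 2)² = 32² = 1024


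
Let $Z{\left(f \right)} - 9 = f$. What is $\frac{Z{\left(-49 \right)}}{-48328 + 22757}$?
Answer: $\frac{40}{25571} \approx 0.0015643$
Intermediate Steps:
$Z{\left(f \right)} = 9 + f$
$\frac{Z{\left(-49 \right)}}{-48328 + 22757} = \frac{9 - 49}{-48328 + 22757} = - \frac{40}{-25571} = \left(-40\right) \left(- \frac{1}{25571}\right) = \frac{40}{25571}$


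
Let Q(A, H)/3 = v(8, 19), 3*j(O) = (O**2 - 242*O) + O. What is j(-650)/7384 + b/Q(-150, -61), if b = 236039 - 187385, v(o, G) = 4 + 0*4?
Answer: 1158903/284 ≈ 4080.6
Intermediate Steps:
v(o, G) = 4 (v(o, G) = 4 + 0 = 4)
b = 48654
j(O) = -241*O/3 + O**2/3 (j(O) = ((O**2 - 242*O) + O)/3 = (O**2 - 241*O)/3 = -241*O/3 + O**2/3)
Q(A, H) = 12 (Q(A, H) = 3*4 = 12)
j(-650)/7384 + b/Q(-150, -61) = ((1/3)*(-650)*(-241 - 650))/7384 + 48654/12 = ((1/3)*(-650)*(-891))*(1/7384) + 48654*(1/12) = 193050*(1/7384) + 8109/2 = 7425/284 + 8109/2 = 1158903/284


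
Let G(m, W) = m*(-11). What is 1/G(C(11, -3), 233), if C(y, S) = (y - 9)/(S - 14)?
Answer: 17/22 ≈ 0.77273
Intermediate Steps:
C(y, S) = (-9 + y)/(-14 + S)
G(m, W) = -11*m
1/G(C(11, -3), 233) = 1/(-11*(-9 + 11)/(-14 - 3)) = 1/(-11*2/(-17)) = 1/(-(-11)*2/17) = 1/(-11*(-2/17)) = 1/(22/17) = 17/22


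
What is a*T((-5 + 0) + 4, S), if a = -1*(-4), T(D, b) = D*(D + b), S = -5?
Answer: 24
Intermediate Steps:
a = 4
a*T((-5 + 0) + 4, S) = 4*(((-5 + 0) + 4)*(((-5 + 0) + 4) - 5)) = 4*((-5 + 4)*((-5 + 4) - 5)) = 4*(-(-1 - 5)) = 4*(-1*(-6)) = 4*6 = 24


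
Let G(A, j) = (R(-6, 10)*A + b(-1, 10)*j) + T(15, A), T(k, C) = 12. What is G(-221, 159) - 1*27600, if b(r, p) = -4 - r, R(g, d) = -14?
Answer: -24971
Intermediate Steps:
G(A, j) = 12 - 14*A - 3*j (G(A, j) = (-14*A + (-4 - 1*(-1))*j) + 12 = (-14*A + (-4 + 1)*j) + 12 = (-14*A - 3*j) + 12 = 12 - 14*A - 3*j)
G(-221, 159) - 1*27600 = (12 - 14*(-221) - 3*159) - 1*27600 = (12 + 3094 - 477) - 27600 = 2629 - 27600 = -24971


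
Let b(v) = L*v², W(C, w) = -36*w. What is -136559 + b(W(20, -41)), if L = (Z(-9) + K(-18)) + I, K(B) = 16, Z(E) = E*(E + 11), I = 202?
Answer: 435578641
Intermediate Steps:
Z(E) = E*(11 + E)
L = 200 (L = (-9*(11 - 9) + 16) + 202 = (-9*2 + 16) + 202 = (-18 + 16) + 202 = -2 + 202 = 200)
b(v) = 200*v²
-136559 + b(W(20, -41)) = -136559 + 200*(-36*(-41))² = -136559 + 200*1476² = -136559 + 200*2178576 = -136559 + 435715200 = 435578641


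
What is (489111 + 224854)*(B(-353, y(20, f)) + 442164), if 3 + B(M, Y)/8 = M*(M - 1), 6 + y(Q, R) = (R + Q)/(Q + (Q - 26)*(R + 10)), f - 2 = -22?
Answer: 1029420439740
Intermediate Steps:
f = -20 (f = 2 - 22 = -20)
y(Q, R) = -6 + (Q + R)/(Q + (-26 + Q)*(10 + R)) (y(Q, R) = -6 + (R + Q)/(Q + (Q - 26)*(R + 10)) = -6 + (Q + R)/(Q + (-26 + Q)*(10 + R)))
B(M, Y) = -24 + 8*M*(-1 + M) (B(M, Y) = -24 + 8*(M*(M - 1)) = -24 + 8*(M*(-1 + M)) = -24 + 8*M*(-1 + M))
(489111 + 224854)*(B(-353, y(20, f)) + 442164) = (489111 + 224854)*((-24 - 8*(-353) + 8*(-353)²) + 442164) = 713965*((-24 + 2824 + 8*124609) + 442164) = 713965*((-24 + 2824 + 996872) + 442164) = 713965*(999672 + 442164) = 713965*1441836 = 1029420439740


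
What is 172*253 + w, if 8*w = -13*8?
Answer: 43503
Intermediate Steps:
w = -13 (w = (-13*8)/8 = (⅛)*(-104) = -13)
172*253 + w = 172*253 - 13 = 43516 - 13 = 43503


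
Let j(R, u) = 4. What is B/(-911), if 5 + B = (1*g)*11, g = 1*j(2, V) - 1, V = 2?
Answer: -28/911 ≈ -0.030735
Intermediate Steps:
g = 3 (g = 1*4 - 1 = 4 - 1 = 3)
B = 28 (B = -5 + (1*3)*11 = -5 + 3*11 = -5 + 33 = 28)
B/(-911) = 28/(-911) = 28*(-1/911) = -28/911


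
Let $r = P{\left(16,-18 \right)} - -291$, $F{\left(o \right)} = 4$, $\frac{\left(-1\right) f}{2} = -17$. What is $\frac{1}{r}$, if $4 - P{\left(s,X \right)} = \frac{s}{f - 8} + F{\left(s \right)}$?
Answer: $\frac{13}{3775} \approx 0.0034437$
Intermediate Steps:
$f = 34$ ($f = \left(-2\right) \left(-17\right) = 34$)
$P{\left(s,X \right)} = - \frac{s}{26}$ ($P{\left(s,X \right)} = 4 - \left(\frac{s}{34 - 8} + 4\right) = 4 - \left(\frac{s}{26} + 4\right) = 4 - \left(4 + \frac{s}{26}\right) = - \frac{s}{26}$)
$r = \frac{3775}{13}$ ($r = \left(- \frac{1}{26}\right) 16 - -291 = - \frac{8}{13} + 291 = \frac{3775}{13} \approx 290.38$)
$\frac{1}{r} = \frac{1}{\frac{3775}{13}} = \frac{13}{3775}$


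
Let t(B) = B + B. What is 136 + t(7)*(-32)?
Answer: -312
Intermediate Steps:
t(B) = 2*B
136 + t(7)*(-32) = 136 + (2*7)*(-32) = 136 + 14*(-32) = 136 - 448 = -312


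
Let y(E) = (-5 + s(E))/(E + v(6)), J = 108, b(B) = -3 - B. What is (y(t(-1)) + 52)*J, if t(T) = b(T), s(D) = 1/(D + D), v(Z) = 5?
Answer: 5427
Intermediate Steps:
s(D) = 1/(2*D)
t(T) = -3 - T
y(E) = (-5 + 1/(2*E))/(5 + E) (y(E) = (-5 + 1/(2*E))/(E + 5) = (-5 + 1/(2*E))/(5 + E))
(y(t(-1)) + 52)*J = ((1 - 10*(-3 - 1*(-1)))/(2*(-3 - 1*(-1))*(5 + (-3 - 1*(-1)))) + 52)*108 = ((1 - 10*(-3 + 1))/(2*(-3 + 1)*(5 + (-3 + 1))) + 52)*108 = ((½)*(1 - 10*(-2))/(-2*(5 - 2)) + 52)*108 = ((½)*(-½)*(1 + 20)/3 + 52)*108 = ((½)*(-½)*(⅓)*21 + 52)*108 = (-7/4 + 52)*108 = (201/4)*108 = 5427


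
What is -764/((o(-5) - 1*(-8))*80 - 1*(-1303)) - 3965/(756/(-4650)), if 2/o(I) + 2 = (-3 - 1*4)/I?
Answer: 15453199583/633654 ≈ 24387.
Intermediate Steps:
o(I) = 2/(-2 - 7/I) (o(I) = 2/(-2 + (-3 - 1*4)/I) = 2/(-2 + (-3 - 4)/I) = 2/(-2 - 7/I))
-764/((o(-5) - 1*(-8))*80 - 1*(-1303)) - 3965/(756/(-4650)) = -764/((-2*(-5)/(7 + 2*(-5)) - 1*(-8))*80 - 1*(-1303)) - 3965/(756/(-4650)) = -764/((-2*(-5)/(7 - 10) + 8)*80 + 1303) - 3965/(756*(-1/4650)) = -764/((-2*(-5)/(-3) + 8)*80 + 1303) - 3965/(-126/775) = -764/((-2*(-5)*(-1/3) + 8)*80 + 1303) - 3965*(-775/126) = -764/((-10/3 + 8)*80 + 1303) + 3072875/126 = -764/((14/3)*80 + 1303) + 3072875/126 = -764/(1120/3 + 1303) + 3072875/126 = -764/5029/3 + 3072875/126 = -764*3/5029 + 3072875/126 = -2292/5029 + 3072875/126 = 15453199583/633654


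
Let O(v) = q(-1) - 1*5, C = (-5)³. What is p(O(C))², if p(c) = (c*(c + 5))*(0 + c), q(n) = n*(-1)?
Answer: 256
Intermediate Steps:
C = -125
q(n) = -n
O(v) = -4 (O(v) = -1*(-1) - 1*5 = 1 - 5 = -4)
p(c) = c²*(5 + c) (p(c) = (c*(5 + c))*c = c²*(5 + c))
p(O(C))² = ((-4)²*(5 - 4))² = (16*1)² = 16² = 256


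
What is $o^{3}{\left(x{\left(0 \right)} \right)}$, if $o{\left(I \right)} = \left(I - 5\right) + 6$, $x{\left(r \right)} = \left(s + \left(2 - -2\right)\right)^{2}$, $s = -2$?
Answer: $125$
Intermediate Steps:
$x{\left(r \right)} = 4$ ($x{\left(r \right)} = \left(-2 + \left(2 - -2\right)\right)^{2} = \left(-2 + \left(2 + 2\right)\right)^{2} = \left(-2 + 4\right)^{2} = 2^{2} = 4$)
$o{\left(I \right)} = 1 + I$ ($o{\left(I \right)} = \left(-5 + I\right) + 6 = 1 + I$)
$o^{3}{\left(x{\left(0 \right)} \right)} = \left(1 + 4\right)^{3} = 5^{3} = 125$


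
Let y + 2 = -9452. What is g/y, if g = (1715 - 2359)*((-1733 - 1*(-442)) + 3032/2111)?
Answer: -876570618/9978697 ≈ -87.844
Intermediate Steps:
y = -9454 (y = -2 - 9452 = -9454)
g = 1753141236/2111 (g = -644*((-1733 + 442) + 3032*(1/2111)) = -644*(-1291 + 3032/2111) = -644*(-2722269/2111) = 1753141236/2111 ≈ 8.3048e+5)
g/y = (1753141236/2111)/(-9454) = (1753141236/2111)*(-1/9454) = -876570618/9978697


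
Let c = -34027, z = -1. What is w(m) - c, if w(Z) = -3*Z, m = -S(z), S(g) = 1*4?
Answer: 34039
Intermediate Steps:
S(g) = 4
m = -4 (m = -1*4 = -4)
w(m) - c = -3*(-4) - 1*(-34027) = 12 + 34027 = 34039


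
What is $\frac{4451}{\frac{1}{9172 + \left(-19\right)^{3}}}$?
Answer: $10295163$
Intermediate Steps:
$\frac{4451}{\frac{1}{9172 + \left(-19\right)^{3}}} = \frac{4451}{\frac{1}{9172 - 6859}} = \frac{4451}{\frac{1}{2313}} = 4451 \frac{1}{\frac{1}{2313}} = 4451 \cdot 2313 = 10295163$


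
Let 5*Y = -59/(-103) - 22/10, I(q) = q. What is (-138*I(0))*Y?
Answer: 0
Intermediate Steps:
Y = -838/2575 (Y = (-59/(-103) - 22/10)/5 = (-59*(-1/103) - 22*1/10)/5 = (59/103 - 11/5)/5 = (1/5)*(-838/515) = -838/2575 ≈ -0.32544)
(-138*I(0))*Y = -138*0*(-838/2575) = 0*(-838/2575) = 0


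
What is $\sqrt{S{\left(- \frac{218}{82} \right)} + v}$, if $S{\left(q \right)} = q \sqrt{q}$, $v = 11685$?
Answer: $\frac{\sqrt{19642485 - 109 i \sqrt{4469}}}{41} \approx 108.1 - 0.02005 i$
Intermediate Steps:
$S{\left(q \right)} = q^{\frac{3}{2}}$
$\sqrt{S{\left(- \frac{218}{82} \right)} + v} = \sqrt{\left(- \frac{218}{82}\right)^{\frac{3}{2}} + 11685} = \sqrt{\left(\left(-218\right) \frac{1}{82}\right)^{\frac{3}{2}} + 11685} = \sqrt{\left(- \frac{109}{41}\right)^{\frac{3}{2}} + 11685} = \sqrt{- \frac{109 i \sqrt{4469}}{1681} + 11685} = \sqrt{11685 - \frac{109 i \sqrt{4469}}{1681}}$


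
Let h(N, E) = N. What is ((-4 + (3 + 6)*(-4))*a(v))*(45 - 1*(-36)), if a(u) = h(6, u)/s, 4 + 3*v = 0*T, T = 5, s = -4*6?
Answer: 810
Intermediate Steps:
s = -24
v = -4/3 (v = -4/3 + (0*5)/3 = -4/3 + (1/3)*0 = -4/3 + 0 = -4/3 ≈ -1.3333)
a(u) = -1/4 (a(u) = 6/(-24) = 6*(-1/24) = -1/4)
((-4 + (3 + 6)*(-4))*a(v))*(45 - 1*(-36)) = ((-4 + (3 + 6)*(-4))*(-1/4))*(45 - 1*(-36)) = ((-4 + 9*(-4))*(-1/4))*(45 + 36) = ((-4 - 36)*(-1/4))*81 = -40*(-1/4)*81 = 10*81 = 810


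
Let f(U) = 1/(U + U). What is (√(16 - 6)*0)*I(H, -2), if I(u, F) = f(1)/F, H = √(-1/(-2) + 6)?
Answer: 0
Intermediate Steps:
f(U) = 1/(2*U)
H = √26/2 (H = √(-1*(-½) + 6) = √(½ + 6) = √(13/2) = √26/2 ≈ 2.5495)
I(u, F) = 1/(2*F) (I(u, F) = ((½)/1)/F = ((½)*1)/F = 1/(2*F))
(√(16 - 6)*0)*I(H, -2) = (√(16 - 6)*0)*((½)/(-2)) = (√10*0)*((½)*(-½)) = 0*(-¼) = 0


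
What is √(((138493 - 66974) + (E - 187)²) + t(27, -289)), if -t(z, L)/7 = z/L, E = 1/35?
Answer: 2*√9423965751/595 ≈ 326.31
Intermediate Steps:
E = 1/35 ≈ 0.028571
t(z, L) = -7*z/L
√(((138493 - 66974) + (E - 187)²) + t(27, -289)) = √(((138493 - 66974) + (1/35 - 187)²) - 7*27/(-289)) = √((71519 + (-6544/35)²) - 7*27*(-1/289)) = √((71519 + 42823936/1225) + 189/289) = √(130434711/1225 + 189/289) = √(37695863004/354025) = 2*√9423965751/595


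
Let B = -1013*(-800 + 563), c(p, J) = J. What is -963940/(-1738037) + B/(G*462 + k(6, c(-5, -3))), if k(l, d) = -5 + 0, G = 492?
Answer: 636372259057/395054072063 ≈ 1.6108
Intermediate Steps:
B = 240081 (B = -1013*(-237) = 240081)
k(l, d) = -5
-963940/(-1738037) + B/(G*462 + k(6, c(-5, -3))) = -963940/(-1738037) + 240081/(492*462 - 5) = -963940*(-1/1738037) + 240081/(227304 - 5) = 963940/1738037 + 240081/227299 = 636372259057/395054072063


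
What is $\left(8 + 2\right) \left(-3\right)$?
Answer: $-30$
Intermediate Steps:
$\left(8 + 2\right) \left(-3\right) = 10 \left(-3\right) = -30$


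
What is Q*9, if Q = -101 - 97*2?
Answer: -2655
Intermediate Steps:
Q = -295 (Q = -101 - 194 = -295)
Q*9 = -295*9 = -2655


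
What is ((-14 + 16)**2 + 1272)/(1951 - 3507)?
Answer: -319/389 ≈ -0.82005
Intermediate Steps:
((-14 + 16)**2 + 1272)/(1951 - 3507) = (2**2 + 1272)/(-1556) = (4 + 1272)*(-1/1556) = 1276*(-1/1556) = -319/389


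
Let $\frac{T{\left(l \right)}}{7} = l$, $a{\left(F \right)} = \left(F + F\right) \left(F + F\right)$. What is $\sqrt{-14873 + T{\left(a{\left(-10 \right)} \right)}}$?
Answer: $i \sqrt{12073} \approx 109.88 i$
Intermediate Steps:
$a{\left(F \right)} = 4 F^{2}$ ($a{\left(F \right)} = 2 F 2 F = 4 F^{2}$)
$T{\left(l \right)} = 7 l$
$\sqrt{-14873 + T{\left(a{\left(-10 \right)} \right)}} = \sqrt{-14873 + 7 \cdot 4 \left(-10\right)^{2}} = \sqrt{-14873 + 7 \cdot 4 \cdot 100} = \sqrt{-14873 + 7 \cdot 400} = \sqrt{-14873 + 2800} = \sqrt{-12073} = i \sqrt{12073}$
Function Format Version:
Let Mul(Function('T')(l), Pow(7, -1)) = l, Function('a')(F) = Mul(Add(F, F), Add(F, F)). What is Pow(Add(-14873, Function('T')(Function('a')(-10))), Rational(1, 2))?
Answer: Mul(I, Pow(12073, Rational(1, 2))) ≈ Mul(109.88, I)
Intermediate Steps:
Function('a')(F) = Mul(4, Pow(F, 2)) (Function('a')(F) = Mul(Mul(2, F), Mul(2, F)) = Mul(4, Pow(F, 2)))
Function('T')(l) = Mul(7, l)
Pow(Add(-14873, Function('T')(Function('a')(-10))), Rational(1, 2)) = Pow(Add(-14873, Mul(7, Mul(4, Pow(-10, 2)))), Rational(1, 2)) = Pow(Add(-14873, Mul(7, Mul(4, 100))), Rational(1, 2)) = Pow(Add(-14873, Mul(7, 400)), Rational(1, 2)) = Pow(Add(-14873, 2800), Rational(1, 2)) = Pow(-12073, Rational(1, 2)) = Mul(I, Pow(12073, Rational(1, 2)))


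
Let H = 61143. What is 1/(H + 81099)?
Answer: 1/142242 ≈ 7.0303e-6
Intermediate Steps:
1/(H + 81099) = 1/(61143 + 81099) = 1/142242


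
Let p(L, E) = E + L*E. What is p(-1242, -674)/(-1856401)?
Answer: -836434/1856401 ≈ -0.45057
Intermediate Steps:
p(L, E) = E + E*L
p(-1242, -674)/(-1856401) = -674*(1 - 1242)/(-1856401) = -674*(-1241)*(-1/1856401) = 836434*(-1/1856401) = -836434/1856401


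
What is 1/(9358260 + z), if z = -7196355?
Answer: 1/2161905 ≈ 4.6255e-7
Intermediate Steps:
1/(9358260 + z) = 1/(9358260 - 7196355) = 1/2161905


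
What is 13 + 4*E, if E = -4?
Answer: -3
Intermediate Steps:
13 + 4*E = 13 + 4*(-4) = 13 - 16 = -3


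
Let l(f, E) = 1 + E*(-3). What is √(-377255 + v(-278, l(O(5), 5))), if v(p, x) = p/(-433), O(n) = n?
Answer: I*√70731042321/433 ≈ 614.21*I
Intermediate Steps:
l(f, E) = 1 - 3*E
v(p, x) = -p/433 (v(p, x) = p*(-1/433) = -p/433)
√(-377255 + v(-278, l(O(5), 5))) = √(-377255 - 1/433*(-278)) = √(-377255 + 278/433) = √(-163351137/433) = I*√70731042321/433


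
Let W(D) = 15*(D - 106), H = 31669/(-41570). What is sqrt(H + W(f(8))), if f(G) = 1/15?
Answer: I*sqrt(2747211606430)/41570 ≈ 39.872*I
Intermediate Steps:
H = -31669/41570 (H = 31669*(-1/41570) = -31669/41570 ≈ -0.76182)
f(G) = 1/15
W(D) = -1590 + 15*D (W(D) = 15*(-106 + D) = -1590 + 15*D)
sqrt(H + W(f(8))) = sqrt(-31669/41570 + (-1590 + 15*(1/15))) = sqrt(-31669/41570 + (-1590 + 1)) = sqrt(-31669/41570 - 1589) = sqrt(-66086399/41570) = I*sqrt(2747211606430)/41570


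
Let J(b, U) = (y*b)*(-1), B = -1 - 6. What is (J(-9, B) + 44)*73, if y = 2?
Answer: 4526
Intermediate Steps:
B = -7
J(b, U) = -2*b (J(b, U) = (2*b)*(-1) = -2*b)
(J(-9, B) + 44)*73 = (-2*(-9) + 44)*73 = (18 + 44)*73 = 62*73 = 4526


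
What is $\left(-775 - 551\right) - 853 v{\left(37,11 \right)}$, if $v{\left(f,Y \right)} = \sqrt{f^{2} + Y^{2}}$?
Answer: $-1326 - 853 \sqrt{1490} \approx -34252.0$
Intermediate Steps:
$v{\left(f,Y \right)} = \sqrt{Y^{2} + f^{2}}$
$\left(-775 - 551\right) - 853 v{\left(37,11 \right)} = \left(-775 - 551\right) - 853 \sqrt{11^{2} + 37^{2}} = \left(-775 - 551\right) - 853 \sqrt{121 + 1369} = -1326 - 853 \sqrt{1490}$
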